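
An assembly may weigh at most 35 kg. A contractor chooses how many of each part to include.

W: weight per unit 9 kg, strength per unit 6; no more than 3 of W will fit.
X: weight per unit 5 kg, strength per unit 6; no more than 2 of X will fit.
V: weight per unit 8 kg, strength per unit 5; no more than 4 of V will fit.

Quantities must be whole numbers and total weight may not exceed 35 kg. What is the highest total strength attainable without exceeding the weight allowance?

28

2×X and 3×V: weight 34 ≤ 35, strength 2·6 + 3·5 = 27.
1×W, 2×X, and 2×V: weight 35 ≤ 35, strength 1·6 + 2·6 + 2·5 = 28.
Best is 28.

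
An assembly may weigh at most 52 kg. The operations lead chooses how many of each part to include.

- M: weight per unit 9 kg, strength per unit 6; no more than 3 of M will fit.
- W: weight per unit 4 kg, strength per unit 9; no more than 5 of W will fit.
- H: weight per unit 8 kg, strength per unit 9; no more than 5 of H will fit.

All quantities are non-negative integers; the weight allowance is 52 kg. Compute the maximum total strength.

Take 5×W and 4×H: weight 52 ≤ 52, strength 5·9 + 4·9 = 81.
W has the best ratio (9/4) and is taken to its limit of 5; remaining capacity is filled optimally with the others.

81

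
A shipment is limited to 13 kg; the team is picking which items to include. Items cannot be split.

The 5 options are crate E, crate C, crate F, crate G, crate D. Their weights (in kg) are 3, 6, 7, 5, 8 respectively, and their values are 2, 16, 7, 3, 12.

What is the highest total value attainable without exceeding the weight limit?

This is an integer program with binary decision variables.
Allowing fractional choices, the relaxed optimum would be about 26.5, but items are indivisible.
crate E + crate C: weight 3 + 6 = 9 ≤ 13, value 2 + 16 = 18.
crate C + crate F: weight 6 + 7 = 13 ≤ 13, value 16 + 7 = 23.
crate C + crate G: weight 6 + 5 = 11 ≤ 13, value 16 + 3 = 19.
Best is crate C and crate F with total value 23.

23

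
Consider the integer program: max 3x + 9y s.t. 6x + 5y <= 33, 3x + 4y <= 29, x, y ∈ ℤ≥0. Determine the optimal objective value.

54

(x,y)=(0,6): 6·0+5·6=30≤33, 3·0+4·6=24≤29, objective 54.
(x,y)=(1,5): 6·1+5·5=31≤33, 3·1+4·5=23≤29, objective 48.
(x,y)=(0,5): 6·0+5·5=25≤33, 3·0+4·5=20≤29, objective 45.
Maximum is 54 at (x,y)=(0,6).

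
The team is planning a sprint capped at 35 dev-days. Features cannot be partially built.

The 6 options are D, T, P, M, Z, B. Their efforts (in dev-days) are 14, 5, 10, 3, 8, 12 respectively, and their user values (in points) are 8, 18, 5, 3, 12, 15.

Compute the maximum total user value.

Allowing fractional choices, the relaxed optimum would be about 52.0, but features are indivisible.
T + P + Z + B: effort 5 + 10 + 8 + 12 = 35 ≤ 35, user value 18 + 5 + 12 + 15 = 50.
T + M + Z + B: effort 5 + 3 + 8 + 12 = 28 ≤ 35, user value 18 + 3 + 12 + 15 = 48.
Best is T, P, Z, and B with total user value 50.

50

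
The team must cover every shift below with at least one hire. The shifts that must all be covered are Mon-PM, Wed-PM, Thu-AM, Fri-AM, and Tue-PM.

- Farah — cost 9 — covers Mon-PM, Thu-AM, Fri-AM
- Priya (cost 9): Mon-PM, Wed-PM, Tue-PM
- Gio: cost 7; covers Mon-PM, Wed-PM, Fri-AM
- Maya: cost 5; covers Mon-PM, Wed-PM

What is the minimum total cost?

18

Choose Farah and Priya: together they cover Mon-PM, Wed-PM, Thu-AM, Fri-AM, Tue-PM — every shift.
Total cost: 9 + 9 = 18.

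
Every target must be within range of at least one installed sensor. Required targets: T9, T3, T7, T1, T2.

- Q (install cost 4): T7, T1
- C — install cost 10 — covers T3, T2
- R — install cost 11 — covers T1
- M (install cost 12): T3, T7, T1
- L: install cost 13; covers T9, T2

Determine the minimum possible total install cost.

The greedy cost-per-new-target heuristic would pick Q, C, and L for 27, but a cheaper cover exists.
Choose M and L: together they cover T9, T3, T7, T1, T2 — every target.
Total install cost: 12 + 13 = 25.
No cover costs less than 25.

25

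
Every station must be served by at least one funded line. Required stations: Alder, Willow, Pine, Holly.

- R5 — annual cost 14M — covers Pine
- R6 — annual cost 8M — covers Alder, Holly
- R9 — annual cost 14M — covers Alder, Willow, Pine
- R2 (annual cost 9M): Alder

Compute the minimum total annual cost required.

22

Choose R6 and R9: together they cover Alder, Willow, Pine, Holly — every station.
Total annual cost: 8 + 14 = 22.
No cover costs less than 22.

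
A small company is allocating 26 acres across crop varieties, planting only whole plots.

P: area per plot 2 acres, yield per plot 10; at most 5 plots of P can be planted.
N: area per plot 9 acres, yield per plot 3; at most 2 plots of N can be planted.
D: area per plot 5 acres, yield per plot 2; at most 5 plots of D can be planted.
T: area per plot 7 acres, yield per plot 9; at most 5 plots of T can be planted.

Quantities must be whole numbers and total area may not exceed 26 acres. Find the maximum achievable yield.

68

This is a bounded integer knapsack.
P has the best ratio (10/2); taking only P gives at most 5×10 = 50 (stopped by the supply cap of 5).
Mixing does better — 5×P and 2×T: area 24 ≤ 26, yield 5·10 + 2·9 = 68.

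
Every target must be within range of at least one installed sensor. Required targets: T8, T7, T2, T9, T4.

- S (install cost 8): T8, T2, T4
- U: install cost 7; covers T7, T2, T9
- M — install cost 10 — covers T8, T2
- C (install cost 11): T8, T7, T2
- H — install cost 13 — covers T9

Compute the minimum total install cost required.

Choose S and U: together they cover T8, T7, T2, T9, T4 — every target.
Total install cost: 8 + 7 = 15.
No cover costs less than 15.

15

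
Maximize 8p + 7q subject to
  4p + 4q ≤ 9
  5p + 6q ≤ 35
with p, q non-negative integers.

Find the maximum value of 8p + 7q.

16

(p,q)=(2,0): 4·2+4·0=8≤9, 5·2+6·0=10≤35, objective 16.
(p,q)=(1,1): 4·1+4·1=8≤9, 5·1+6·1=11≤35, objective 15.
The best lattice point is (2,0), giving 16.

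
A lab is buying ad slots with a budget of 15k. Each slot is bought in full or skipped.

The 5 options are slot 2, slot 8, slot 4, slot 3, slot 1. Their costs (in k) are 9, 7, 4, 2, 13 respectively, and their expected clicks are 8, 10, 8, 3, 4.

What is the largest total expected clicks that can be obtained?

Allowing fractional choices, the relaxed optimum would be about 22.8, but ad slots are indivisible.
slot 8 + slot 4 + slot 3: cost 7 + 4 + 2 = 13 ≤ 15, expected clicks 10 + 8 + 3 = 21.
slot 2 + slot 4 + slot 3: cost 9 + 4 + 2 = 15 ≤ 15, expected clicks 8 + 8 + 3 = 19.
Best is slot 8, slot 4, and slot 3 with total expected clicks 21.

21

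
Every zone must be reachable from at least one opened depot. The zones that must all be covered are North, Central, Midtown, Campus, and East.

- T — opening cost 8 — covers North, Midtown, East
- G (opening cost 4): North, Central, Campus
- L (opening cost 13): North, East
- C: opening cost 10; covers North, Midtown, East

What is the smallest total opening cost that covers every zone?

12

Choose T and G: together they cover North, Central, Midtown, Campus, East — every zone.
Total opening cost: 8 + 4 = 12.
No cover costs less than 12.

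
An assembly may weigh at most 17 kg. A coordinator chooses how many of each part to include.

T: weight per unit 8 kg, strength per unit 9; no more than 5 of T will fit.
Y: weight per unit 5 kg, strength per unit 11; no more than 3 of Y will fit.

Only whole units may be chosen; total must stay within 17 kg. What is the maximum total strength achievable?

This is a bounded integer knapsack.
2×Y: weight 10 ≤ 17, strength 2·11 = 22.
3×Y: weight 15 ≤ 17, strength 3·11 = 33.
Best is 33.

33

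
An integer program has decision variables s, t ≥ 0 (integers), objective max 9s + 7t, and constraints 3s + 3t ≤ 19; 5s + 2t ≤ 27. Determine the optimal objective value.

52

(s,t)=(5,1) is feasible, giving 52.
(s,t)=(4,2) is feasible, giving 50.
(s,t)=(5,0) is feasible, giving 45.
The best lattice point is (5,1), giving 52.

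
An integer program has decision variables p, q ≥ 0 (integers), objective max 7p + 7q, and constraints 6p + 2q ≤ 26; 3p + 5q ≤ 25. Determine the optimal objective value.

42

(p,q)=(3,3) is feasible, giving 42.
(p,q)=(2,3) is feasible, giving 35.
No feasible integer point exceeds 42.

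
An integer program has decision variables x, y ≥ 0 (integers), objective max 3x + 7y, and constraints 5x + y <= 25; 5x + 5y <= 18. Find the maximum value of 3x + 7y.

(x,y)=(0,3): 5·0+1·3=3≤25, 5·0+5·3=15≤18, objective 21.
(x,y)=(1,2): 5·1+1·2=7≤25, 5·1+5·2=15≤18, objective 17.
Maximum is 21 at (x,y)=(0,3).

21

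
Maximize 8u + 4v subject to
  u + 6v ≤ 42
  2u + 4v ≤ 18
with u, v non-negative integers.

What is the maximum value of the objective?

72

(u,v)=(9,0): 1·9+6·0=9≤42, 2·9+4·0=18≤18, objective 72.
(u,v)=(8,0): 1·8+6·0=8≤42, 2·8+4·0=16≤18, objective 64.
Maximum is 72 at (u,v)=(9,0).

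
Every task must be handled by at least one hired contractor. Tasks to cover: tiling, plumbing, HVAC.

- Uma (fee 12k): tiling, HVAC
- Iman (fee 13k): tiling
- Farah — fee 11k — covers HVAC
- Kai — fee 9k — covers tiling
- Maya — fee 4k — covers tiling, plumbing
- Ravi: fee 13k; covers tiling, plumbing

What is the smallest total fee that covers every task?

This is an integer covering problem.
Choose Farah and Maya: together they cover tiling, plumbing, HVAC — every task.
Total fee: 11 + 4 = 15.
No cover costs less than 15.

15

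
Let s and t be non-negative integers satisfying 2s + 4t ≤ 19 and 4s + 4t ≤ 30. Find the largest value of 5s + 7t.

The continuous relaxation peaks at (5.5, 2) with value 41.50; rounding to a feasible lattice point costs some objective.
(s,t)=(5,2): 2·5+4·2=18≤19, 4·5+4·2=28≤30, objective 39.
(s,t)=(6,1): 2·6+4·1=16≤19, 4·6+4·1=28≤30, objective 37.
The best lattice point is (5,2), giving 39.

39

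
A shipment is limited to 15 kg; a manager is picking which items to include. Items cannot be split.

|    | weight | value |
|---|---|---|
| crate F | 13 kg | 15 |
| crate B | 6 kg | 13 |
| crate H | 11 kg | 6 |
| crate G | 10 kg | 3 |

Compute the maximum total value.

15

crate F: weight 13 ≤ 15, value 15.
crate H: weight 11 ≤ 15, value 6.
crate B: weight 6 ≤ 15, value 13.
Best is crate F with total value 15.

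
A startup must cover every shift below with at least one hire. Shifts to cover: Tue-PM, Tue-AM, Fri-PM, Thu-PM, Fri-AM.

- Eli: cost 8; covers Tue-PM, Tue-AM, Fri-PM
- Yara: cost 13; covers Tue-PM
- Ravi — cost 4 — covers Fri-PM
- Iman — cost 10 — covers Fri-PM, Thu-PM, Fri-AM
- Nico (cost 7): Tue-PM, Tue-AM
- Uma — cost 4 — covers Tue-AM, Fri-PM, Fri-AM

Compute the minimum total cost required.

17

This is an integer covering problem.
The greedy cost-per-new-shift heuristic would pick Uma, Nico, and Iman for 21, but a cheaper cover exists.
Choose Iman and Nico: together they cover Tue-PM, Tue-AM, Fri-PM, Thu-PM, Fri-AM — every shift.
Total cost: 10 + 7 = 17.
No cover costs less than 17.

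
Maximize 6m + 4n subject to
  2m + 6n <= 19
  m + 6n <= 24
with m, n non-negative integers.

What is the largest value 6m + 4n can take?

(m,n)=(9,0): 2·9+6·0=18≤19, 1·9+6·0=9≤24, objective 54.
(m,n)=(8,0): 2·8+6·0=16≤19, 1·8+6·0=8≤24, objective 48.
No feasible integer point exceeds 54.

54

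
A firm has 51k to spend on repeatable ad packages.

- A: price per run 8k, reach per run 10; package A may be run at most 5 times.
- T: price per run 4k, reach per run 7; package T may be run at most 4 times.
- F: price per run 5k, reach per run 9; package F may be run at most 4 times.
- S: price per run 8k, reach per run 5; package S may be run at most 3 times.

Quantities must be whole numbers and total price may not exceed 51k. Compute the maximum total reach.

F has the best ratio (9/5); taking only F gives at most 4×9 = 36 (stopped by the supply cap of 4).
Mixing does better — 3×A, 3×T, and 3×F: price 51 ≤ 51, reach 3·10 + 3·7 + 3·9 = 78.

78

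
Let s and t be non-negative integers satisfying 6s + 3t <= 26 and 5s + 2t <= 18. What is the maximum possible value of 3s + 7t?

Relaxing integrality, the LP optimum is 60.67 at (s,t) = (0, 8.67), which is not an integer point.
(s,t)=(0,8): 6·0+3·8=24≤26, 5·0+2·8=16≤18, objective 56.
(s,t)=(0,7): 6·0+3·7=21≤26, 5·0+2·7=14≤18, objective 49.
Maximum is 56 at (s,t)=(0,8).

56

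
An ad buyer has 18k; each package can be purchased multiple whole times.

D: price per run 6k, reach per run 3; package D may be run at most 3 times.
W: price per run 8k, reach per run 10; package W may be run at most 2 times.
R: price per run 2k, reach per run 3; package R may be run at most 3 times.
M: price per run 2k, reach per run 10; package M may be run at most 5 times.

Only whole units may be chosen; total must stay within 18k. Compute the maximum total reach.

Take 1×W and 5×M: price 18 ≤ 18, reach 1·10 + 5·10 = 60.
M has the best ratio (10/2) and is taken to its limit of 5; remaining capacity is filled optimally with the others.

60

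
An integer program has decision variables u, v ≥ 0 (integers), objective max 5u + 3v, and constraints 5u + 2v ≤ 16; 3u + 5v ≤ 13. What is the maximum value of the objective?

(u,v)=(3,0): 5·3+2·0=15≤16, 3·3+5·0=9≤13, objective 15.
(u,v)=(2,1): 5·2+2·1=12≤16, 3·2+5·1=11≤13, objective 13.
No feasible integer point exceeds 15.

15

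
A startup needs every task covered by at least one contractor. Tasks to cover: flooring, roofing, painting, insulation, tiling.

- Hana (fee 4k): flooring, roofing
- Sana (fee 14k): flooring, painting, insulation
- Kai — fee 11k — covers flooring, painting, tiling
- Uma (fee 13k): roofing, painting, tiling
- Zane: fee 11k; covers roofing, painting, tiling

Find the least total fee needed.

This is a weighted set-cover instance.
The greedy cost-per-new-task heuristic would pick Hana, Kai, and Sana for 29, but a cheaper cover exists.
Choose Sana and Zane: together they cover flooring, roofing, painting, insulation, tiling — every task.
Total fee: 14 + 11 = 25.
No cover costs less than 25.

25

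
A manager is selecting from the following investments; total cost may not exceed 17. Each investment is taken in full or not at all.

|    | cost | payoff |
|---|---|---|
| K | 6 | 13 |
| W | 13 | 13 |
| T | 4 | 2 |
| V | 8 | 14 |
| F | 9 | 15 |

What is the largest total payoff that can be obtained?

29

Allowing fractional choices, the relaxed optimum would be about 32.0, but investments are indivisible.
K + F: cost 6 + 9 = 15 ≤ 17, payoff 13 + 15 = 28.
V + F: cost 8 + 9 = 17 ≤ 17, payoff 14 + 15 = 29.
Best is V and F with total payoff 29.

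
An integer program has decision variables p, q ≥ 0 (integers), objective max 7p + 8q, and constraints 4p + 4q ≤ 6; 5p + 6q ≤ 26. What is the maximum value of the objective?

(p,q)=(0,1): 4·0+4·1=4≤6, 5·0+6·1=6≤26, objective 8.
(p,q)=(1,0): 4·1+4·0=4≤6, 5·1+6·0=5≤26, objective 7.
(p,q)=(0,0): 4·0+4·0=0≤6, 5·0+6·0=0≤26, objective 0.
No feasible integer point exceeds 8.

8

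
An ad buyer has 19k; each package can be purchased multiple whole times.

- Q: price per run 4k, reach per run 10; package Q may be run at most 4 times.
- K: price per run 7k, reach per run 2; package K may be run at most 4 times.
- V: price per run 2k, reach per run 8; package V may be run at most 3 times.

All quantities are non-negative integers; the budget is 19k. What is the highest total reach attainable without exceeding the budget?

54

V has the best ratio (8/2); taking only V gives at most 3×8 = 24 (stopped by the supply cap of 3).
Mixing does better — 3×Q and 3×V: price 18 ≤ 19, reach 3·10 + 3·8 = 54.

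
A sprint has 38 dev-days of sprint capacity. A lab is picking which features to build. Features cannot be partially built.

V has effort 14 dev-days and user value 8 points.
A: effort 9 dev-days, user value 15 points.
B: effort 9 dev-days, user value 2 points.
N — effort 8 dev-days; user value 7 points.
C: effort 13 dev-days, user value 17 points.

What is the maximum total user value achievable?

40

V + A + C: effort 14 + 9 + 13 = 36 ≤ 38, user value 8 + 15 + 17 = 40.
A + B + C: effort 9 + 9 + 13 = 31 ≤ 38, user value 15 + 2 + 17 = 34.
A + N + C: effort 9 + 8 + 13 = 30 ≤ 38, user value 15 + 7 + 17 = 39.
Best is V, A, and C with total user value 40.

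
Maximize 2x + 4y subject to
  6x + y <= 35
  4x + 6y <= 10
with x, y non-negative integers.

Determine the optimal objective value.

(x,y)=(1,1): 6·1+1·1=7≤35, 4·1+6·1=10≤10, objective 6.
(x,y)=(0,1): 6·0+1·1=1≤35, 4·0+6·1=6≤10, objective 4.
(x,y)=(2,0): 6·2+1·0=12≤35, 4·2+6·0=8≤10, objective 4.
The best lattice point is (1,1), giving 6.

6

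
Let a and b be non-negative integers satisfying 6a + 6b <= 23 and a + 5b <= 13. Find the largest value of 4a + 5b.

14

(a,b)=(1,2) is feasible, giving 14.
(a,b)=(2,1) is feasible, giving 13.
(a,b)=(0,2) is feasible, giving 10.
(a,b)=(1,1) is feasible, giving 9.
No feasible integer point exceeds 14.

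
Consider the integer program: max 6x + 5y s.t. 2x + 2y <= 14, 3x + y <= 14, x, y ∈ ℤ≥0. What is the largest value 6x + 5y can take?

(x,y)=(3,4): 2·3+2·4=14≤14, 3·3+1·4=13≤14, objective 38.
(x,y)=(2,5): 2·2+2·5=14≤14, 3·2+1·5=11≤14, objective 37.
No feasible integer point exceeds 38.

38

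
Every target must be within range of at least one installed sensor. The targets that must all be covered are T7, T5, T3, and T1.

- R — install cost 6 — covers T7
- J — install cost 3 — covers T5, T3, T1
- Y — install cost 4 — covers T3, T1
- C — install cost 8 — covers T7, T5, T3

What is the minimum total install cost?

9

Choose R and J: together they cover T7, T5, T3, T1 — every target.
Total install cost: 6 + 3 = 9.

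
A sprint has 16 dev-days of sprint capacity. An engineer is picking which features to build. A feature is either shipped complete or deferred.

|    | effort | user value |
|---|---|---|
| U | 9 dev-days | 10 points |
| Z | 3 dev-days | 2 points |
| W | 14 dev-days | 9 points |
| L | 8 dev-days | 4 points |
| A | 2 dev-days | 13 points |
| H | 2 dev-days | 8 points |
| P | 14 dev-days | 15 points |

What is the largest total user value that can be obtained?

33

Allowing fractional choices, the relaxed optimum would be about 34.2, but features are indivisible.
U + A + H: effort 9 + 2 + 2 = 13 ≤ 16, user value 10 + 13 + 8 = 31.
U + Z + A + H: effort 9 + 3 + 2 + 2 = 16 ≤ 16, user value 10 + 2 + 13 + 8 = 33.
Best is U, Z, A, and H with total user value 33.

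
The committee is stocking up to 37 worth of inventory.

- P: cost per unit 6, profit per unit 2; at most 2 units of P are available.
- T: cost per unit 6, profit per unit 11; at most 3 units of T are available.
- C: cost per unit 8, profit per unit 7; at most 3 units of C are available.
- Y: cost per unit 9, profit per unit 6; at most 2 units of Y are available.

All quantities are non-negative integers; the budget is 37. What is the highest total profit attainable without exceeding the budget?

47

This is a bounded integer knapsack.
Take 3×T and 2×C: cost 34 ≤ 37, profit 3·11 + 2·7 = 47.
T has the best ratio (11/6) and is taken to its limit of 3; remaining capacity is filled optimally with the others.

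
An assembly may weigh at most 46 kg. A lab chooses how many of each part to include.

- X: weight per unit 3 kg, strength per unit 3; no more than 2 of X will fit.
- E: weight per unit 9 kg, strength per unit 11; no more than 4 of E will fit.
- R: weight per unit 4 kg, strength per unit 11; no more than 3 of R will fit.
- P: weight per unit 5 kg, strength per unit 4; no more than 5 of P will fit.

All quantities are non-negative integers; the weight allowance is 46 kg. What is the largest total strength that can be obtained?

This is a bounded integer knapsack.
3×E, 3×R, and 1×P: weight 44 ≤ 46, strength 3·11 + 3·11 + 1·4 = 70.
2×X, 3×E, and 3×R: weight 45 ≤ 46, strength 2·3 + 3·11 + 3·11 = 72.
Best is 72.

72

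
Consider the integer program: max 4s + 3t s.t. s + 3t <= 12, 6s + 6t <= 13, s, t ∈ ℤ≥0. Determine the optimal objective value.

Relaxing integrality, the LP optimum is 8.67 at (s,t) = (2.17, 0), which is not an integer point.
(s,t)=(2,0): 1·2+3·0=2≤12, 6·2+6·0=12≤13, objective 8.
(s,t)=(1,1): 1·1+3·1=4≤12, 6·1+6·1=12≤13, objective 7.
(s,t)=(1,0): 1·1+3·0=1≤12, 6·1+6·0=6≤13, objective 4.
The best lattice point is (2,0), giving 8.

8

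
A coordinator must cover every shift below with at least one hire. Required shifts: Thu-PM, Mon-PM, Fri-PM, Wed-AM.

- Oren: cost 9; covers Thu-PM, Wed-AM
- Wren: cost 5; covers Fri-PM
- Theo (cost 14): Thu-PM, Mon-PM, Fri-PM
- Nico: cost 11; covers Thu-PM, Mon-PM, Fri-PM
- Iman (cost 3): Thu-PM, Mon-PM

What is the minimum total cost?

17

This is an integer covering problem.
Choose Oren, Wren, and Iman: together they cover Thu-PM, Mon-PM, Fri-PM, Wed-AM — every shift.
Total cost: 9 + 5 + 3 = 17.
No cover costs less than 17.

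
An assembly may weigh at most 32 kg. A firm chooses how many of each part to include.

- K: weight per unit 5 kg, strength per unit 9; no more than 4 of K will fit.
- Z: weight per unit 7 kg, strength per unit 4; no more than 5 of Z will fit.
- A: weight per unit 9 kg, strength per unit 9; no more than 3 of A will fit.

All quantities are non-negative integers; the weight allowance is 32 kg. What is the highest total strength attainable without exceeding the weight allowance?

This is a bounded integer knapsack.
4×K and 1×A: weight 29 ≤ 32, strength 4·9 + 1·9 = 45.
3×K, 1×Z, and 1×A: weight 31 ≤ 32, strength 3·9 + 1·4 + 1·9 = 40.
Best is 45.

45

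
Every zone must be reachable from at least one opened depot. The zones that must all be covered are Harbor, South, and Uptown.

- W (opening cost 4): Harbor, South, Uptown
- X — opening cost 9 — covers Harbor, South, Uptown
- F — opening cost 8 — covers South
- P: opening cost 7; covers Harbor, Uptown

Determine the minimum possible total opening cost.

W alone covers Harbor, South, Uptown — every zone.
Total opening cost: 4.
No cover costs less than 4.

4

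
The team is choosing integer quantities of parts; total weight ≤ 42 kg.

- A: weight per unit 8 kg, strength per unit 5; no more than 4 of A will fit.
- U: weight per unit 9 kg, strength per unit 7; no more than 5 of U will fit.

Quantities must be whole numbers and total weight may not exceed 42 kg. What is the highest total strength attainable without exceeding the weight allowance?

29

This is a bounded integer knapsack.
3×A and 2×U: weight 42 ≤ 42, strength 3·5 + 2·7 = 29.
4×U: weight 36 ≤ 42, strength 4·7 = 28.
Best is 29.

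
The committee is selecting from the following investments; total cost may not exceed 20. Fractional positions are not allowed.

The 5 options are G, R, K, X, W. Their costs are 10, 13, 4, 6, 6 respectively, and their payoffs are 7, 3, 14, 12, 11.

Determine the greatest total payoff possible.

37

This is an integer program with binary decision variables.
Allowing fractional choices, the relaxed optimum would be about 39.8, but investments are indivisible.
K + X + W: cost 4 + 6 + 6 = 16 ≤ 20, payoff 14 + 12 + 11 = 37.
G + K + X: cost 10 + 4 + 6 = 20 ≤ 20, payoff 7 + 14 + 12 = 33.
G + K + W: cost 10 + 4 + 6 = 20 ≤ 20, payoff 7 + 14 + 11 = 32.
Best is K, X, and W with total payoff 37.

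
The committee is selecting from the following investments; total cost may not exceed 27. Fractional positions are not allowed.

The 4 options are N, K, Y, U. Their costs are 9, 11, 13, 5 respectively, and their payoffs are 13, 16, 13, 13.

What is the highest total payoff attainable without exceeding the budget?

Allowing fractional choices, the relaxed optimum would be about 44.0, but investments are indivisible.
N + Y + U: cost 9 + 13 + 5 = 27 ≤ 27, payoff 13 + 13 + 13 = 39.
K + U: cost 11 + 5 = 16 ≤ 27, payoff 16 + 13 = 29.
N + K + U: cost 9 + 11 + 5 = 25 ≤ 27, payoff 13 + 16 + 13 = 42.
Best is N, K, and U with total payoff 42.

42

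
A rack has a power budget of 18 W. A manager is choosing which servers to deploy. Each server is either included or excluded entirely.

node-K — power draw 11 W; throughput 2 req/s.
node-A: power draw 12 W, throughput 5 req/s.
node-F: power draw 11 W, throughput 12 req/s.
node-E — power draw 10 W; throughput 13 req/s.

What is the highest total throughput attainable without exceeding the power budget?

13

This is a 0-1 knapsack instance.
Allowing fractional choices, the relaxed optimum would be about 21.7, but servers are indivisible.
node-E: power draw 10 ≤ 18, throughput 13.
node-F: power draw 11 ≤ 18, throughput 12.
Best is node-E with total throughput 13.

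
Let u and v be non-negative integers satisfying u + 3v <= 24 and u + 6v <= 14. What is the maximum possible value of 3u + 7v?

42

(u,v)=(14,0): 1·14+3·0=14≤24, 1·14+6·0=14≤14, objective 42.
(u,v)=(13,0): 1·13+3·0=13≤24, 1·13+6·0=13≤14, objective 39.
No feasible integer point exceeds 42.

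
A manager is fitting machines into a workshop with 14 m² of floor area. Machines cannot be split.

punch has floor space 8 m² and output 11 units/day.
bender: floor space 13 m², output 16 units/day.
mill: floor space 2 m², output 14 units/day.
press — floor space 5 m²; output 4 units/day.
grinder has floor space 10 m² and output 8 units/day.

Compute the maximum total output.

25

Allowing fractional choices, the relaxed optimum would be about 29.9, but machines are indivisible.
punch + mill: floor space 8 + 2 = 10 ≤ 14, output 11 + 14 = 25.
mill + grinder: floor space 2 + 10 = 12 ≤ 14, output 14 + 8 = 22.
Best is punch and mill with total output 25.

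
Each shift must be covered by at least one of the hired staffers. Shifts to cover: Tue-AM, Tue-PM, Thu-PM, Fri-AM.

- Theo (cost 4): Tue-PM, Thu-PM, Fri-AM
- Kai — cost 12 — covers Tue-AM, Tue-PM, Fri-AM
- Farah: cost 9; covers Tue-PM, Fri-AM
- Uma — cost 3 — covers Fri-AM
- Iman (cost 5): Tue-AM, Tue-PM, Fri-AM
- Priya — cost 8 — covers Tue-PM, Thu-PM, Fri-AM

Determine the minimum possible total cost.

Choose Theo and Iman: together they cover Tue-AM, Tue-PM, Thu-PM, Fri-AM — every shift.
Total cost: 4 + 5 = 9.
No cover costs less than 9.

9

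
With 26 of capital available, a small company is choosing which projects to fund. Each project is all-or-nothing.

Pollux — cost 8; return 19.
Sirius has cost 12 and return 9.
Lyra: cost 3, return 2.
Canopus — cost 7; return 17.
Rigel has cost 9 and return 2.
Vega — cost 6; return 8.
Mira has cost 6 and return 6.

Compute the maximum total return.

Take Pollux, Lyra, Canopus, and Vega: cost 8 + 3 + 7 + 6 = 24 ≤ 26, return 19 + 2 + 17 + 8 = 46.
No other feasible combination does better.

46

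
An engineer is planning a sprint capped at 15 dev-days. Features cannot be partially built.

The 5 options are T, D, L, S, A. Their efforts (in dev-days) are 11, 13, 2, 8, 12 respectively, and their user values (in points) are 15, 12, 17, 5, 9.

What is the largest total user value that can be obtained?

Treat it as a binary knapsack problem.
D + L: effort 13 + 2 = 15 ≤ 15, user value 12 + 17 = 29.
T + L: effort 11 + 2 = 13 ≤ 15, user value 15 + 17 = 32.
L + A: effort 2 + 12 = 14 ≤ 15, user value 17 + 9 = 26.
Best is T and L with total user value 32.

32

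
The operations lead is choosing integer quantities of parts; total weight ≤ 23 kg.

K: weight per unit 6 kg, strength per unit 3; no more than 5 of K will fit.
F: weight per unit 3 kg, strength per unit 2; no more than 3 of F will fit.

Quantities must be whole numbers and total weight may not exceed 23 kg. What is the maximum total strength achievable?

12

This is a bounded integer knapsack.
Take 2×K and 3×F: weight 21 ≤ 23, strength 2·3 + 3·2 = 12.
F has the best ratio (2/3) and is taken to its limit of 3; remaining capacity is filled optimally with the others.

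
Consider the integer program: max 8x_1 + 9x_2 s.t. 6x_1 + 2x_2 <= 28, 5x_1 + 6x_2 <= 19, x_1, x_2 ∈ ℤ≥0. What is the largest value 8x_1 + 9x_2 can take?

(x_1,x_2)=(0,3) is feasible, giving 27.
(x_1,x_2)=(1,2) is feasible, giving 26.
(x_1,x_2)=(2,1) is feasible, giving 25.
(x_1,x_2)=(3,0) is feasible, giving 24.
No feasible integer point exceeds 27.

27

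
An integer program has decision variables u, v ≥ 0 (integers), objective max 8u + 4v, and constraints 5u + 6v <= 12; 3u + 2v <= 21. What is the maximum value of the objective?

16

(u,v)=(2,0): 5·2+6·0=10≤12, 3·2+2·0=6≤21, objective 16.
(u,v)=(1,1): 5·1+6·1=11≤12, 3·1+2·1=5≤21, objective 12.
(u,v)=(1,0): 5·1+6·0=5≤12, 3·1+2·0=3≤21, objective 8.
No feasible integer point exceeds 16.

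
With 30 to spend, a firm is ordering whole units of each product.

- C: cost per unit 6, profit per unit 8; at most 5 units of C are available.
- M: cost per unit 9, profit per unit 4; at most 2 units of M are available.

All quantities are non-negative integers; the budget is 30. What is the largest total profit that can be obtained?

Take 5×C: cost 30 ≤ 30, profit 5·8 = 40.
C has the best ratio (8/6) and is taken to its limit of 5; remaining capacity is filled optimally with the others.

40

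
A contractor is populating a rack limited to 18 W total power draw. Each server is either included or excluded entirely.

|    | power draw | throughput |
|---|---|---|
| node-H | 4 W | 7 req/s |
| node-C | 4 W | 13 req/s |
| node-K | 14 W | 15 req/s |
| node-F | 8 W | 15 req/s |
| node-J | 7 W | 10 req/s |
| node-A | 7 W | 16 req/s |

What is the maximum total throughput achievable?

39

Treat it as a binary knapsack problem.
node-H + node-C + node-A: power draw 4 + 4 + 7 = 15 ≤ 18, throughput 7 + 13 + 16 = 36.
node-C + node-J + node-A: power draw 4 + 7 + 7 = 18 ≤ 18, throughput 13 + 10 + 16 = 39.
Best is node-C, node-J, and node-A with total throughput 39.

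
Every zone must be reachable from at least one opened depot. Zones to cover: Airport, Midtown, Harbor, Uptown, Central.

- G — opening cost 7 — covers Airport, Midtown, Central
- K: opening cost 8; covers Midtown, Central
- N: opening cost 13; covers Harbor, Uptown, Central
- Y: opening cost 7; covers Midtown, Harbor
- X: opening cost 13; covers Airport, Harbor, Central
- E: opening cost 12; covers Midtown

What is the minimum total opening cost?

20

This is an integer covering problem.
Choose G and N: together they cover Airport, Midtown, Harbor, Uptown, Central — every zone.
Total opening cost: 7 + 13 = 20.
No cover costs less than 20.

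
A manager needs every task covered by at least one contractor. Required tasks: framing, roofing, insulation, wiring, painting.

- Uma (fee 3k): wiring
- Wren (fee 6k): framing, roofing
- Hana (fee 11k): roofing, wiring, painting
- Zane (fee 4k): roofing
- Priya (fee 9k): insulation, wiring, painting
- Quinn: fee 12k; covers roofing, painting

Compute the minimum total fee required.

15

The greedy cost-per-new-task heuristic would pick Uma, Wren, and Priya for 18, but a cheaper cover exists.
Choose Wren and Priya: together they cover framing, roofing, insulation, wiring, painting — every task.
Total fee: 6 + 9 = 15.
No cover costs less than 15.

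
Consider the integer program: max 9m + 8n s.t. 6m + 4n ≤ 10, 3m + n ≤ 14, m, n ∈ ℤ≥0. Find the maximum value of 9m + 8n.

17

The continuous relaxation peaks at (0, 2.5) with value 20.00; rounding to a feasible lattice point costs some objective.
(m,n)=(1,1) is feasible, giving 17.
(m,n)=(0,2) is feasible, giving 16.
(m,n)=(1,0) is feasible, giving 9.
Maximum is 17 at (m,n)=(1,1).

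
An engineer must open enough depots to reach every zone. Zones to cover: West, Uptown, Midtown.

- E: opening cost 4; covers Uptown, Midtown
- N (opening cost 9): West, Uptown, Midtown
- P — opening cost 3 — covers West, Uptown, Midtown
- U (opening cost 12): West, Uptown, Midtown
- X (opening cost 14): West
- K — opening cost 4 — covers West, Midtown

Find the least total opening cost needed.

3

This is a weighted set-cover instance.
P alone covers West, Uptown, Midtown — every zone.
Total opening cost: 3.
No cover costs less than 3.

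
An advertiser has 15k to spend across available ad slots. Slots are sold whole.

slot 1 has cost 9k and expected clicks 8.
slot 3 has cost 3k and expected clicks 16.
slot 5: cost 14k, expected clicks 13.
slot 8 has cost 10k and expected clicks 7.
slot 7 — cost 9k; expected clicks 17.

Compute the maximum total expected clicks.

33

Allowing fractional choices, the relaxed optimum would be about 35.8, but ad slots are indivisible.
slot 1 + slot 3: cost 9 + 3 = 12 ≤ 15, expected clicks 8 + 16 = 24.
slot 3 + slot 8: cost 3 + 10 = 13 ≤ 15, expected clicks 16 + 7 = 23.
slot 3 + slot 7: cost 3 + 9 = 12 ≤ 15, expected clicks 16 + 17 = 33.
Best is slot 3 and slot 7 with total expected clicks 33.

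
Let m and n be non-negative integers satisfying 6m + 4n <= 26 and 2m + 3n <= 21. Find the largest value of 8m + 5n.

34

(m,n)=(3,2) is feasible, giving 34.
(m,n)=(4,0) is feasible, giving 32.
No feasible integer point exceeds 34.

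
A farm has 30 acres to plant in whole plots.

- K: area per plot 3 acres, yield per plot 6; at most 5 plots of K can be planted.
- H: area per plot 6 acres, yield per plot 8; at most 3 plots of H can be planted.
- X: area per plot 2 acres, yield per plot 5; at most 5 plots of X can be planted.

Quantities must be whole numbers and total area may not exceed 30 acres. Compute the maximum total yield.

58

5×K, 1×H, and 4×X: area 29 ≤ 30, yield 5·6 + 1·8 + 4·5 = 58.
4×K, 1×H, and 5×X: area 28 ≤ 30, yield 4·6 + 1·8 + 5·5 = 57.
Best is 58.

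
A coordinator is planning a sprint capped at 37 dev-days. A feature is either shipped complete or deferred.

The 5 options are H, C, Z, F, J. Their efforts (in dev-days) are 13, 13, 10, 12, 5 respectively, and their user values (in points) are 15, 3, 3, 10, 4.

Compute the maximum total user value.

29

Take H, F, and J: effort 13 + 12 + 5 = 30 ≤ 37, user value 15 + 10 + 4 = 29.
No other feasible combination does better.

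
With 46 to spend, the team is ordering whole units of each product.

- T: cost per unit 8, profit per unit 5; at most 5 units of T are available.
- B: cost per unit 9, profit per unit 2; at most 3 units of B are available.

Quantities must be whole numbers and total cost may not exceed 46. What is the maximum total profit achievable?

4×T and 1×B: cost 41 ≤ 46, profit 4·5 + 1·2 = 22.
5×T: cost 40 ≤ 46, profit 5·5 = 25.
Best is 25.

25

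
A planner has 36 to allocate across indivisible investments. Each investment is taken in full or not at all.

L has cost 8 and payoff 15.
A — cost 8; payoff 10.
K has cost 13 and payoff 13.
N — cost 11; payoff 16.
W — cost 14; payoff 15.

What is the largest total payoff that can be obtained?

This is an integer program with binary decision variables.
Allowing fractional choices, the relaxed optimum would be about 50.6, but investments are indivisible.
L + K + N: cost 8 + 13 + 11 = 32 ≤ 36, payoff 15 + 13 + 16 = 44.
L + N + W: cost 8 + 11 + 14 = 33 ≤ 36, payoff 15 + 16 + 15 = 46.
Best is L, N, and W with total payoff 46.

46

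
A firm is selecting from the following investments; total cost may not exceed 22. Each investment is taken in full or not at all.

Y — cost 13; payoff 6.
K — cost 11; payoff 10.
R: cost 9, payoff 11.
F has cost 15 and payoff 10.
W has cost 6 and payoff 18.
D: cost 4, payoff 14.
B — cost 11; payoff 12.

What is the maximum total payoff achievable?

This is a 0-1 knapsack instance.
Allowing fractional choices, the relaxed optimum would be about 46.3, but investments are indivisible.
K + W + D: cost 11 + 6 + 4 = 21 ≤ 22, payoff 10 + 18 + 14 = 42.
R + W + D: cost 9 + 6 + 4 = 19 ≤ 22, payoff 11 + 18 + 14 = 43.
W + D + B: cost 6 + 4 + 11 = 21 ≤ 22, payoff 18 + 14 + 12 = 44.
Best is W, D, and B with total payoff 44.

44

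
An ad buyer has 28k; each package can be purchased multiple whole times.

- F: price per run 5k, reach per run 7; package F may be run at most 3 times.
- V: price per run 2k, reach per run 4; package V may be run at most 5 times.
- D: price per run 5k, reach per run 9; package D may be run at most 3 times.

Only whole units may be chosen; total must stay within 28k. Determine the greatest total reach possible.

50

This is a bounded integer knapsack.
1×F, 4×V, and 3×D: price 28 ≤ 28, reach 1·7 + 4·4 + 3·9 = 50.
2×F, 4×V, and 2×D: price 28 ≤ 28, reach 2·7 + 4·4 + 2·9 = 48.
Best is 50.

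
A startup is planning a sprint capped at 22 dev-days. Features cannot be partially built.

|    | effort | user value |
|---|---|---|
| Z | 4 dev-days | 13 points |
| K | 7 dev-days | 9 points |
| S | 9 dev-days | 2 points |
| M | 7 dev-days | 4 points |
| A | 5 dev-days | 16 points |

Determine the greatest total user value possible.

Z + S + A: effort 4 + 9 + 5 = 18 ≤ 22, user value 13 + 2 + 16 = 31.
Z + K + A: effort 4 + 7 + 5 = 16 ≤ 22, user value 13 + 9 + 16 = 38.
Z + M + A: effort 4 + 7 + 5 = 16 ≤ 22, user value 13 + 4 + 16 = 33.
Best is Z, K, and A with total user value 38.

38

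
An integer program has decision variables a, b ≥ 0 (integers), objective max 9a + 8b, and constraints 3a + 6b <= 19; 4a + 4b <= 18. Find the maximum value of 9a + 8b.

36

The continuous relaxation peaks at (4.5, 0) with value 40.50; rounding to a feasible lattice point costs some objective.
(a,b)=(4,0) is feasible, giving 36.
(a,b)=(3,1) is feasible, giving 35.
(a,b)=(3,0) is feasible, giving 27.
The best lattice point is (4,0), giving 36.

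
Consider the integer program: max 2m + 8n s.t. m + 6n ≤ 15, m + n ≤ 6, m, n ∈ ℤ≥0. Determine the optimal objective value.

22

Relaxing integrality, the LP optimum is 22.80 at (m,n) = (4.2, 1.8), which is not an integer point.
(m,n)=(3,2): 1·3+6·2=15≤15, 1·3+1·2=5≤6, objective 22.
(m,n)=(2,2): 1·2+6·2=14≤15, 1·2+1·2=4≤6, objective 20.
(m,n)=(5,1): 1·5+6·1=11≤15, 1·5+1·1=6≤6, objective 18.
No feasible integer point exceeds 22.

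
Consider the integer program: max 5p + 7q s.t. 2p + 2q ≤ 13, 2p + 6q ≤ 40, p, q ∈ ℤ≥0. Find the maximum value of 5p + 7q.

42

(p,q)=(0,6) is feasible, giving 42.
(p,q)=(1,5) is feasible, giving 40.
(p,q)=(0,5) is feasible, giving 35.
No feasible integer point exceeds 42.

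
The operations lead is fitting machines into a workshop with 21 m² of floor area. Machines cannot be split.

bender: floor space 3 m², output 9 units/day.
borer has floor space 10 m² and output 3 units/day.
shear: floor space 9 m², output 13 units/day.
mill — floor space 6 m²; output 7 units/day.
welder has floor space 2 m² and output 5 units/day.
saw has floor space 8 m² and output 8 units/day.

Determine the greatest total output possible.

This is a 0-1 knapsack instance.
Take bender, shear, mill, and welder: floor space 3 + 9 + 6 + 2 = 20 ≤ 21, output 9 + 13 + 7 + 5 = 34.
No other feasible combination does better.

34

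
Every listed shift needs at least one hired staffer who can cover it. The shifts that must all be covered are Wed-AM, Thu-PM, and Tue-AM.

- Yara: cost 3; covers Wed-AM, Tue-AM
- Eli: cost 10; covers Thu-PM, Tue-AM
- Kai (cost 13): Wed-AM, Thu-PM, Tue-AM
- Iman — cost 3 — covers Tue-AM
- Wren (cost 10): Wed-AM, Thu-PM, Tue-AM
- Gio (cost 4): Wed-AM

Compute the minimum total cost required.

The greedy cost-per-new-shift heuristic would pick Yara and Eli for 13, but a cheaper cover exists.
Wren alone covers Wed-AM, Thu-PM, Tue-AM — every shift.
Total cost: 10.
No cover costs less than 10.

10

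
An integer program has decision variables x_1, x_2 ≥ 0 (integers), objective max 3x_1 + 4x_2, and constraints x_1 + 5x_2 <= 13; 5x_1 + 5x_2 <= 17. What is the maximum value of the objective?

11

(x_1,x_2)=(1,2): 1·1+5·2=11≤13, 5·1+5·2=15≤17, objective 11.
(x_1,x_2)=(2,1): 1·2+5·1=7≤13, 5·2+5·1=15≤17, objective 10.
(x_1,x_2)=(0,2): 1·0+5·2=10≤13, 5·0+5·2=10≤17, objective 8.
No feasible integer point exceeds 11.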